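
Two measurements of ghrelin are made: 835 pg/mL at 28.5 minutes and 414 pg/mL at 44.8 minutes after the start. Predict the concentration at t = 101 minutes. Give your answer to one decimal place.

36.9 pg/mL

Over Δt = 44.8 − 28.5 = 16.3 minutes, the level fell by a factor of 835/414 ≈ 2.0169.
n = log₂(2.0169) ≈ 1.0121 half-lives, so t½ = 16.3/1.0121 ≈ 16.104 minutes.
From t = 44.8 to t = 101: 414 × (1/2)^((101−44.8)/16.104) ≈ 36.854 pg/mL.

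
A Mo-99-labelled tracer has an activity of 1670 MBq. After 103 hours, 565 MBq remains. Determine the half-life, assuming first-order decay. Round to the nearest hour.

66 hours

A/A₀ = 565/1670 ≈ 0.33832.
n = log₂(2.9558) ≈ 1.5635 half-lives elapsed in 103 hours.
t½ = 103/1.5635 ≈ 65.877 hours.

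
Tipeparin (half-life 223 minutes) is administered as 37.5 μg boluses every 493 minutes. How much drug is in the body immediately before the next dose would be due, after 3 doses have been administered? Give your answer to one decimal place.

The 3 doses were given 1479, 986, 493 minutes ago.
Total = 37.5·(1/2)^(1479/223) + 37.5·(1/2)^(986/223) + 37.5·(1/2)^(493/223)
      = 0.37802 + 1.7499 + 8.1008 ≈ 10.229 μg.

10.2 μg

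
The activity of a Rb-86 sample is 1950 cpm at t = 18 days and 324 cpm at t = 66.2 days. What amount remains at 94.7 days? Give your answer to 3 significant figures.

Over Δt = 66.2 − 18 = 48.2 days, the level fell by a factor of 1950/324 ≈ 6.0185.
n = log₂(6.0185) ≈ 2.5894 half-lives, so t½ = 48.2/2.5894 ≈ 18.614 days.
From t = 66.2 to t = 94.7: 324 × (1/2)^((94.7−66.2)/18.614) ≈ 112.11 cpm.

112 cpm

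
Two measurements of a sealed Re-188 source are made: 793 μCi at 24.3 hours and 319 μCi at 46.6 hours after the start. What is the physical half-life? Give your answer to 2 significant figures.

Over Δt = 46.6 − 24.3 = 22.3 hours, the level fell by a factor of 793/319 ≈ 2.4859.
n = log₂(2.4859) ≈ 1.3138 half-lives, so t½ = 22.3/1.3138 ≈ 16.974 hours.

17 hours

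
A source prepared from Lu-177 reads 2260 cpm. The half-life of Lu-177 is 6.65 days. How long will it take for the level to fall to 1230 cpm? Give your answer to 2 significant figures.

Fraction remaining = 1230/2260 ≈ 0.54425.
n = log₂(2260/1230) = ln(1.8374)/ln 2 ≈ 0.87766 half-lives.
t = n × t½ = 0.87766 × 6.65 ≈ 5.8365 days.

5.8 days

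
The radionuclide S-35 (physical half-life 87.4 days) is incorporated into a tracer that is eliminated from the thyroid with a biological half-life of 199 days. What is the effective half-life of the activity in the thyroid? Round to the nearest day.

61 days

1/t_eff = 1/t_phys + 1/t_biol = 1/87.4 + 1/199 = 0.016467 per day.
t_eff = 87.4 × 199 / (87.4 + 199) ≈ 60.728 days.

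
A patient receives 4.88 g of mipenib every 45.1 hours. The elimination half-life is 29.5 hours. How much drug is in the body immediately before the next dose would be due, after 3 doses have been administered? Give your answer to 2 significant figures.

2.5 g

The 3 doses were given 135.3, 90.2, 45.1 hours ago.
Total = 4.88·(1/2)^(135.3/29.5) + 4.88·(1/2)^(90.2/29.5) + 4.88·(1/2)^(45.1/29.5)
      = 0.20313 + 0.58611 + 1.6912 ≈ 2.4805 g.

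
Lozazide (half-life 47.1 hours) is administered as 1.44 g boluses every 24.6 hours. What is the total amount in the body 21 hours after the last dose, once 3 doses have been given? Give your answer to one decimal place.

2.3 g

The 3 doses were given 70.2, 45.6, 21 hours ago.
Total = 1.44·(1/2)^(70.2/47.1) + 1.44·(1/2)^(45.6/47.1) + 1.44·(1/2)^(21/47.1)
      = 0.5125 + 0.73607 + 1.0572 ≈ 2.3057 g.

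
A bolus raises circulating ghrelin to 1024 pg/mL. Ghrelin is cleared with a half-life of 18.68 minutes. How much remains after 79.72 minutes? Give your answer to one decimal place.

Number of half-lives: n = 79.72/18.68 ≈ 4.2677.
Remaining = 1024 × (1/2)^4.2677 = 1024 × 0.051916 ≈ 53.162 pg/mL.

53.2 pg/mL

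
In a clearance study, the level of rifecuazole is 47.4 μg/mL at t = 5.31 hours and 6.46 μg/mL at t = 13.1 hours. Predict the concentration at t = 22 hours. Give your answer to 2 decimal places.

0.66 μg/mL

Over Δt = 13.1 − 5.31 = 7.79 hours, the level fell by a factor of 47.4/6.46 ≈ 7.3375.
n = log₂(7.3375) ≈ 2.8753 half-lives, so t½ = 7.79/2.8753 ≈ 2.7093 hours.
From t = 13.1 to t = 22: 6.46 × (1/2)^((22−13.1)/2.7093) ≈ 0.66276 μg/mL.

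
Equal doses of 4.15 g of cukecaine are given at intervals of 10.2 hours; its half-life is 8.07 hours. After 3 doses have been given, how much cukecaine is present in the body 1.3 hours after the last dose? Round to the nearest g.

The 3 doses were given 21.7, 11.5, 1.3 hours ago.
Total = 4.15·(1/2)^(21.7/8.07) + 4.15·(1/2)^(11.5/8.07) + 4.15·(1/2)^(1.3/8.07)
      = 0.64356 + 1.5455 + 3.7115 ≈ 5.9006 g.

6 g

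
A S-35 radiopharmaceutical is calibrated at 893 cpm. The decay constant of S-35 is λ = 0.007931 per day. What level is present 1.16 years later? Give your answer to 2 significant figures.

t½ = ln 2 / λ = 0.69315 / 0.007931 ≈ 87.397 days.
Convert the elapsed time: 1.16 years = 423.4 days.
Number of half-lives: n = 423.4/87.397 ≈ 4.8445.
Remaining = 893 × (1/2)^4.8445 = 893 × 0.034805 ≈ 31.081 cpm.

31 cpm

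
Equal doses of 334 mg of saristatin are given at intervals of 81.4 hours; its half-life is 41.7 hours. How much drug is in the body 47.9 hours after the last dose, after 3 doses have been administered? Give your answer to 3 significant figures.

The 3 doses were given 210.7, 129.3, 47.9 hours ago.
Total = 334·(1/2)^(210.7/41.7) + 334·(1/2)^(129.3/41.7) + 334·(1/2)^(47.9/41.7)
      = 10.063 + 38.935 + 150.65 ≈ 199.64 mg.

200 mg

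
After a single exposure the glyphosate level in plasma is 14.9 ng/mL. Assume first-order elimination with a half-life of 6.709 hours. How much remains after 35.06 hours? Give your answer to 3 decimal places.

0.398 ng/mL

Number of half-lives: n = 35.06/6.709 ≈ 5.2258.
Remaining = 14.9 × (1/2)^5.2258 = 14.9 × 0.026722 ≈ 0.39816 ng/mL.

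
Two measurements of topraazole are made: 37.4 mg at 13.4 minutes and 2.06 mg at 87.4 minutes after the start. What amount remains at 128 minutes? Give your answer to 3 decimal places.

0.420 mg

Over Δt = 87.4 − 13.4 = 74 minutes, the level fell by a factor of 37.4/2.06 ≈ 18.155.
n = log₂(18.155) ≈ 4.1823 half-lives, so t½ = 74/4.1823 ≈ 17.694 minutes.
From t = 87.4 to t = 128: 2.06 × (1/2)^((128−87.4)/17.694) ≈ 0.41987 mg.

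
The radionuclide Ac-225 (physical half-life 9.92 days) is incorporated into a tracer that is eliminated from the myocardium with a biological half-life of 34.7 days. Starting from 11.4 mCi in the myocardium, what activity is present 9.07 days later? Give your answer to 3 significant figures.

5.05 mCi

1/t_eff = 1/t_phys + 1/t_biol = 1/9.92 + 1/34.7 = 0.12962 per day.
t_eff = 9.92 × 34.7 / (9.92 + 34.7) ≈ 7.7146 days.
Remaining = 11.4 × (1/2)^(9.07/7.7146) = 11.4 × (1/2)^1.1757 ≈ 5.0464 mCi.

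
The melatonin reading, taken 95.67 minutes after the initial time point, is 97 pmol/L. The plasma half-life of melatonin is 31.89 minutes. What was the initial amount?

776 pmol/L

Number of half-lives elapsed: n = 95.67/31.89 ≈ 3.
A₀ = A × 2^n = 97 × 2^3 = 97 × 8 ≈ 776 pmol/L.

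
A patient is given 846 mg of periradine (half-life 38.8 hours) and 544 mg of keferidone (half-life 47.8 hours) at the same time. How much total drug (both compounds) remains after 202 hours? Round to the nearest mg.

periradine: 846 × (1/2)^(202/38.8) = 846 × (1/2)^5.2062 ≈ 22.917 mg.
keferidone: 544 × (1/2)^(202/47.8) = 544 × (1/2)^4.2259 ≈ 29.071 mg.
Total = 22.917 + 29.071 ≈ 51.988 mg.

52 mg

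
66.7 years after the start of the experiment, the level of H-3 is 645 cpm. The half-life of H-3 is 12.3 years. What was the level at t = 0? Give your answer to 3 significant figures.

Number of half-lives elapsed: n = 66.7/12.3 ≈ 5.4228.
A₀ = A × 2^n = 645 × 2^5.4228 = 645 × 42.896 ≈ 27668 cpm.

27700 cpm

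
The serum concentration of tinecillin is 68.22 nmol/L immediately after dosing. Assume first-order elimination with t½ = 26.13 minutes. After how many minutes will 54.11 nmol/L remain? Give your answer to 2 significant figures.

8.7 minutes

Fraction remaining = 54.11/68.22 ≈ 0.79317.
n = log₂(68.22/54.11) = ln(1.2608)/ln 2 ≈ 0.3343 half-lives.
t = n × t½ = 0.3343 × 26.13 ≈ 8.7352 minutes.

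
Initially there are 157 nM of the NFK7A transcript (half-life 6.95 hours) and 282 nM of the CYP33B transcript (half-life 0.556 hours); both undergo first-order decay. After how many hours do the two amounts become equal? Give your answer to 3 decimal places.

0.511 hours

Set 157·(1/2)^(t/6.95) = 282·(1/2)^(t/0.556).
Taking log₂: log₂(157/282) = t·(1/6.95 − 1/0.556).
log₂(0.55674) = -0.84493; 1/6.95 − 1/0.556 = -1.6547.
t = -0.84493 / -1.6547 ≈ 0.51063 hours.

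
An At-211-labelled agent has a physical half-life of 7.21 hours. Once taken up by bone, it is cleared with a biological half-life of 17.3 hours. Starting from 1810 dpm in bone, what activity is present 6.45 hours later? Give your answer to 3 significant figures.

1/t_eff = 1/t_phys + 1/t_biol = 1/7.21 + 1/17.3 = 0.1965 per hour.
t_eff = 7.21 × 17.3 / (7.21 + 17.3) ≈ 5.0891 hours.
Remaining = 1810 × (1/2)^(6.45/5.0891) = 1810 × (1/2)^1.2674 ≈ 751.88 dpm.

752 dpm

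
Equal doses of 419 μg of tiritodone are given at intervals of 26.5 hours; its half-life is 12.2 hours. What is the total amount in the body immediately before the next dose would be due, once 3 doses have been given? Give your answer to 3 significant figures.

118 μg

The 3 doses were given 79.5, 53, 26.5 hours ago.
Total = 419·(1/2)^(79.5/12.2) + 419·(1/2)^(53/12.2) + 419·(1/2)^(26.5/12.2)
      = 4.577 + 20.628 + 92.969 ≈ 118.17 μg.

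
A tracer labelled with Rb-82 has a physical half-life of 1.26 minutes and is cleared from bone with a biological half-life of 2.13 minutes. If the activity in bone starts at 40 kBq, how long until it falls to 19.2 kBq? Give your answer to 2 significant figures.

1/t_eff = 1/t_phys + 1/t_biol = 1/1.26 + 1/2.13 = 1.2631 per minute.
t_eff = 1.26 × 2.13 / (1.26 + 2.13) ≈ 0.79168 minutes.
n = log₂(40/19.2) ≈ 1.0589; t = 1.0589 × 0.79168 ≈ 0.83831 minutes.

0.84 minutes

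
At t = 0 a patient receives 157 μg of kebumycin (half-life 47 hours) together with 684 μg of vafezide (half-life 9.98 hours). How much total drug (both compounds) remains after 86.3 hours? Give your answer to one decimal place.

45.7 μg

kebumycin: 157 × (1/2)^(86.3/47) = 157 × (1/2)^1.8362 ≈ 43.97 μg.
vafezide: 684 × (1/2)^(86.3/9.98) = 684 × (1/2)^8.6473 ≈ 1.7059 μg.
Total = 43.97 + 1.7059 ≈ 45.676 μg.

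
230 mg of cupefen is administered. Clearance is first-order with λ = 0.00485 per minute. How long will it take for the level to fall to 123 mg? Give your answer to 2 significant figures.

t½ = ln 2 / λ = 0.69315 / 0.00485 ≈ 142.92 minutes.
Fraction remaining = 123/230 ≈ 0.53478.
n = log₂(230/123) = ln(1.8699)/ln 2 ≈ 0.90298 half-lives.
t = n × t½ = 0.90298 × 142.92 ≈ 129.05 minutes.

130 minutes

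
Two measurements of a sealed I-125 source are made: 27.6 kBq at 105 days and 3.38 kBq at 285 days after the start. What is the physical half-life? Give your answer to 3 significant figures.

59.4 days

Over Δt = 285 − 105 = 180 days, the level fell by a factor of 27.6/3.38 ≈ 8.1657.
n = log₂(8.1657) ≈ 3.0296 half-lives, so t½ = 180/3.0296 ≈ 59.414 days.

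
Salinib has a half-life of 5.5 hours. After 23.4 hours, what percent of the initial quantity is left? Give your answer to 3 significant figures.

n = 23.4/5.5 ≈ 4.2545 half-lives.
Fraction remaining = (1/2)^4.2545 ≈ 0.052391, i.e. 5.2391%.

5.24%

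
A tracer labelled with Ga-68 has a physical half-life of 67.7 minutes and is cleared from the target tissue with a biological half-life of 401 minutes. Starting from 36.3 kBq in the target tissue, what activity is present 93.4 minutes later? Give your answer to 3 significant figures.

1/t_eff = 1/t_phys + 1/t_biol = 1/67.7 + 1/401 = 0.017265 per minute.
t_eff = 67.7 × 401 / (67.7 + 401) ≈ 57.921 minutes.
Remaining = 36.3 × (1/2)^(93.4/57.921) = 36.3 × (1/2)^1.6125 ≈ 11.871 kBq.

11.9 kBq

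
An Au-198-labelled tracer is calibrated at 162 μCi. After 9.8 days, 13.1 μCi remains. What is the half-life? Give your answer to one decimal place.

A/A₀ = 13.1/162 ≈ 0.080864.
n = log₂(12.366) ≈ 3.6284 half-lives elapsed in 9.8 days.
t½ = 9.8/3.6284 ≈ 2.7009 days.

2.7 days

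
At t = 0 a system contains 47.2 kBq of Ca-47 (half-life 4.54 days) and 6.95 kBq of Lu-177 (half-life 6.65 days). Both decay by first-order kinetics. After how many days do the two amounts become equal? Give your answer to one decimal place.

Set 47.2·(1/2)^(t/4.54) = 6.95·(1/2)^(t/6.65).
Taking log₂: log₂(47.2/6.95) = t·(1/4.54 − 1/6.65).
log₂(6.7914) = 2.7637; 1/4.54 − 1/6.65 = 0.069888.
t = 2.7637 / 0.069888 ≈ 39.545 days.

39.5 days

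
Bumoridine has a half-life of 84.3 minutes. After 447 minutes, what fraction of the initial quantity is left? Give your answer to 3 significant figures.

0.0253

n = 447/84.3 ≈ 5.3025 half-lives.
Fraction remaining = (1/2)^5.3025 ≈ 0.025339.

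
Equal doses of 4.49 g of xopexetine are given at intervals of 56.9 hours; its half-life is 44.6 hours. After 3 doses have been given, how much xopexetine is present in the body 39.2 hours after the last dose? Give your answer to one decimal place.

The 3 doses were given 153, 96.1, 39.2 hours ago.
Total = 4.49·(1/2)^(153/44.6) + 4.49·(1/2)^(96.1/44.6) + 4.49·(1/2)^(39.2/44.6)
      = 0.41645 + 1.0084 + 2.4415 ≈ 3.8663 g.

3.9 g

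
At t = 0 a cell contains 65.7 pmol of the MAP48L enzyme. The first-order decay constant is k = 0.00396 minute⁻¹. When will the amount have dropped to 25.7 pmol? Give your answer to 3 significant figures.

t½ = ln 2 / k = 0.69315 / 0.00396 ≈ 175.04 minutes.
Fraction remaining = 25.7/65.7 ≈ 0.39117.
n = log₂(65.7/25.7) = ln(2.5564)/ln 2 ≈ 1.3541 half-lives.
t = n × t½ = 1.3541 × 175.04 ≈ 237.02 minutes.

237 minutes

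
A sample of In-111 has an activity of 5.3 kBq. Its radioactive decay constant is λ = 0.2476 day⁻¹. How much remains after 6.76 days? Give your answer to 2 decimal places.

t½ = ln 2 / λ = 0.69315 / 0.2476 ≈ 2.7995 days.
Number of half-lives: n = 6.76/2.7995 ≈ 2.4147.
Remaining = 5.3 × (1/2)^2.4147 = 5.3 × 0.18754 ≈ 0.99395 kBq.

0.99 kBq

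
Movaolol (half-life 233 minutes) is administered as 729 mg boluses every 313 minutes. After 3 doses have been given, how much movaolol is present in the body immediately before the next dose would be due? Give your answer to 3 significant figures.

445 mg

The 3 doses were given 939, 626, 313 minutes ago.
Total = 729·(1/2)^(939/233) + 729·(1/2)^(626/233) + 729·(1/2)^(313/233)
      = 44.624 + 113.23 + 287.3 ≈ 445.15 mg.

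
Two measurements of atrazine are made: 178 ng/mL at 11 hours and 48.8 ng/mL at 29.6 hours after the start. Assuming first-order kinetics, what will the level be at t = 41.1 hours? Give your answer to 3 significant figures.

21.9 ng/mL

Over Δt = 29.6 − 11 = 18.6 hours, the level fell by a factor of 178/48.8 ≈ 3.6475.
n = log₂(3.6475) ≈ 1.8669 half-lives, so t½ = 18.6/1.8669 ≈ 9.9629 hours.
From t = 29.6 to t = 41.1: 48.8 × (1/2)^((41.1−29.6)/9.9629) ≈ 21.925 ng/mL.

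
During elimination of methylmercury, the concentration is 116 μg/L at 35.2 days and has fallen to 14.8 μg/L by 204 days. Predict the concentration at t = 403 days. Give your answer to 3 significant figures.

1.31 μg/L

Over Δt = 204 − 35.2 = 168.8 days, the level fell by a factor of 116/14.8 ≈ 7.8378.
n = log₂(7.8378) ≈ 2.9705 half-lives, so t½ = 168.8/2.9705 ≈ 56.826 days.
From t = 204 to t = 403: 14.8 × (1/2)^((403−204)/56.826) ≈ 1.3064 μg/L.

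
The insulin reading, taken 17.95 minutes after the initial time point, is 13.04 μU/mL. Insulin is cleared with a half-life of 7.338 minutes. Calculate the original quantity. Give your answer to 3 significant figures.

Number of half-lives elapsed: n = 17.95/7.338 ≈ 2.4462.
A₀ = A × 2^n = 13.04 × 2^2.4462 = 13.04 × 5.4497 ≈ 71.064 μU/mL.

71.1 μU/mL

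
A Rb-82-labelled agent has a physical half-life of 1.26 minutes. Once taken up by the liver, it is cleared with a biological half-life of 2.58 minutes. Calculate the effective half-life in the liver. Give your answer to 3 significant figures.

0.847 minutes

1/t_eff = 1/t_phys + 1/t_biol = 1/1.26 + 1/2.58 = 1.1812 per minute.
t_eff = 1.26 × 2.58 / (1.26 + 2.58) ≈ 0.84656 minutes.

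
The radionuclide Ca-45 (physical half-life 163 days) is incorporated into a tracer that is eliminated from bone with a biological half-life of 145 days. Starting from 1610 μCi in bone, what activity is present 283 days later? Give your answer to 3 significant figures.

1/t_eff = 1/t_phys + 1/t_biol = 1/163 + 1/145 = 0.013032 per day.
t_eff = 163 × 145 / (163 + 145) ≈ 76.737 days.
Remaining = 1610 × (1/2)^(283/76.737) = 1610 × (1/2)^3.6879 ≈ 124.93 μCi.

125 μCi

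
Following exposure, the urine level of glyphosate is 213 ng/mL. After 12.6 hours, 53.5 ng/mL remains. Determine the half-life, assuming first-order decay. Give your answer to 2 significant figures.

A/A₀ = 53.5/213 ≈ 0.25117.
n = log₂(3.9813) ≈ 1.9932 half-lives elapsed in 12.6 hours.
t½ = 12.6/1.9932 ≈ 6.3214 hours.

6.3 hours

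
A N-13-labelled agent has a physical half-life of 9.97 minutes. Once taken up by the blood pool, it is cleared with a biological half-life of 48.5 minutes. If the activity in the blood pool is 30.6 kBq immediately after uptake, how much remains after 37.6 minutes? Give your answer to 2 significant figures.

1.3 kBq

1/t_eff = 1/t_phys + 1/t_biol = 1/9.97 + 1/48.5 = 0.12092 per minute.
t_eff = 9.97 × 48.5 / (9.97 + 48.5) ≈ 8.27 minutes.
Remaining = 30.6 × (1/2)^(37.6/8.27) = 30.6 × (1/2)^4.5466 ≈ 1.3094 kBq.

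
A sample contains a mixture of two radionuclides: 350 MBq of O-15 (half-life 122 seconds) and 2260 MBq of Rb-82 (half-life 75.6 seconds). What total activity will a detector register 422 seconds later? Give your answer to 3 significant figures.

79.0 MBq

O-15: 350 × (1/2)^(422/122) = 350 × (1/2)^3.459 ≈ 31.827 MBq.
Rb-82: 2260 × (1/2)^(422/75.6) = 2260 × (1/2)^5.582 ≈ 47.18 MBq.
Total = 31.827 + 47.18 ≈ 79.007 MBq.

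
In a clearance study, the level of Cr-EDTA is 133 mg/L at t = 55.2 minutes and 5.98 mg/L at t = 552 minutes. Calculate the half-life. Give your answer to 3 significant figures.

Over Δt = 552 − 55.2 = 496.8 minutes, the level fell by a factor of 133/5.98 ≈ 22.241.
n = log₂(22.241) ≈ 4.4751 half-lives, so t½ = 496.8/4.4751 ≈ 111.01 minutes.

111 minutes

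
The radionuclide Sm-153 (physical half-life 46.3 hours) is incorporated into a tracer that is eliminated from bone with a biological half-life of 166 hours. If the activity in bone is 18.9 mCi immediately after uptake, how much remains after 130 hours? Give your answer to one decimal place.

1.6 mCi

1/t_eff = 1/t_phys + 1/t_biol = 1/46.3 + 1/166 = 0.027622 per hour.
t_eff = 46.3 × 166 / (46.3 + 166) ≈ 36.203 hours.
Remaining = 18.9 × (1/2)^(130/36.203) = 18.9 × (1/2)^3.5909 ≈ 1.5685 mCi.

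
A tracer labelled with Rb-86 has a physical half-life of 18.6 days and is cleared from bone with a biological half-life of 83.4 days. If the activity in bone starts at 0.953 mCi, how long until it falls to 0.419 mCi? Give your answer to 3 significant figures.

1/t_eff = 1/t_phys + 1/t_biol = 1/18.6 + 1/83.4 = 0.065754 per day.
t_eff = 18.6 × 83.4 / (18.6 + 83.4) ≈ 15.208 days.
n = log₂(0.953/0.419) ≈ 1.1855; t = 1.1855 × 15.208 ≈ 18.03 days.

18.0 days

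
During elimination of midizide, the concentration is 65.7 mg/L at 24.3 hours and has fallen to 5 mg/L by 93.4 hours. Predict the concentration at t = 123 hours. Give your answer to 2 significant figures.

Over Δt = 93.4 − 24.3 = 69.1 hours, the level fell by a factor of 65.7/5 ≈ 13.14.
n = log₂(13.14) ≈ 3.7159 half-lives, so t½ = 69.1/3.7159 ≈ 18.596 hours.
From t = 93.4 to t = 123: 5 × (1/2)^((123−93.4)/18.596) ≈ 1.6588 mg/L.

1.7 mg/L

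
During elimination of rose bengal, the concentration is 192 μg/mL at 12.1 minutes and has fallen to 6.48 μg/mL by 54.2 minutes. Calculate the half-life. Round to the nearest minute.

9 minutes

Over Δt = 54.2 − 12.1 = 42.1 minutes, the level fell by a factor of 192/6.48 ≈ 29.63.
n = log₂(29.63) ≈ 4.889 half-lives, so t½ = 42.1/4.889 ≈ 8.6112 minutes.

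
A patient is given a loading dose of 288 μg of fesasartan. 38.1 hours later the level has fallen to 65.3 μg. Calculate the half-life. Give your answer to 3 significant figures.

A/A₀ = 65.3/288 ≈ 0.22674.
n = log₂(4.4104) ≈ 2.1409 half-lives elapsed in 38.1 hours.
t½ = 38.1/2.1409 ≈ 17.796 hours.

17.8 hours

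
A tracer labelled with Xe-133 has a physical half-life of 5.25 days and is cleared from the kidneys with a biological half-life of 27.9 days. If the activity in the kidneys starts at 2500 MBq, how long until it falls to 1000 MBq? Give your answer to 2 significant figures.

1/t_eff = 1/t_phys + 1/t_biol = 1/5.25 + 1/27.9 = 0.22632 per day.
t_eff = 5.25 × 27.9 / (5.25 + 27.9) ≈ 4.4186 days.
n = log₂(2500/1000) ≈ 1.3219; t = 1.3219 × 4.4186 ≈ 5.841 days.

5.8 days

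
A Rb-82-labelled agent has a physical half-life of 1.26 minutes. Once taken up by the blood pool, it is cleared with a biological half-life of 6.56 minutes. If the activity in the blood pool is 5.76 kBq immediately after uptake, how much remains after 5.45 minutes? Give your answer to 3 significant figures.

0.162 kBq

1/t_eff = 1/t_phys + 1/t_biol = 1/1.26 + 1/6.56 = 0.94609 per minute.
t_eff = 1.26 × 6.56 / (1.26 + 6.56) ≈ 1.057 minutes.
Remaining = 5.76 × (1/2)^(5.45/1.057) = 5.76 × (1/2)^5.1562 ≈ 0.16153 kBq.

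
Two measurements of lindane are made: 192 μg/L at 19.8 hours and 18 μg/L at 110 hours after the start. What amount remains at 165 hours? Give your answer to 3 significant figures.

Over Δt = 110 − 19.8 = 90.2 hours, the level fell by a factor of 192/18 ≈ 10.667.
n = log₂(10.667) ≈ 3.415 half-lives, so t½ = 90.2/3.415 ≈ 26.413 hours.
From t = 110 to t = 165: 18 × (1/2)^((165−110)/26.413) ≈ 4.2504 μg/L.

4.25 μg/L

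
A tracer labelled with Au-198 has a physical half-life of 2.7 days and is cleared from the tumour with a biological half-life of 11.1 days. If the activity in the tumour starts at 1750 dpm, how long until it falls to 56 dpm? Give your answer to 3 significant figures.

1/t_eff = 1/t_phys + 1/t_biol = 1/2.7 + 1/11.1 = 0.46046 per day.
t_eff = 2.7 × 11.1 / (2.7 + 11.1) ≈ 2.1717 days.
n = log₂(1750/56) ≈ 4.9658; t = 4.9658 × 2.1717 ≈ 10.784 days.

10.8 days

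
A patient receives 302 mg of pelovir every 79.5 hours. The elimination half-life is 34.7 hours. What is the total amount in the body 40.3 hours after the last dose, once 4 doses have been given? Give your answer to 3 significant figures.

The 4 doses were given 278.8, 199.3, 119.8, 40.3 hours ago.
Total = 302·(1/2)^(278.8/34.7) + 302·(1/2)^(199.3/34.7) + 302·(1/2)^(119.8/34.7) + 302·(1/2)^(40.3/34.7)
      = 1.1517 + 5.6368 + 27.588 + 135.02 ≈ 169.4 mg.

169 mg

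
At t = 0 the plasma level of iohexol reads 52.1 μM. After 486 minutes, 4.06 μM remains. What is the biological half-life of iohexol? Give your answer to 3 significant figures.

132 minutes

A/A₀ = 4.06/52.1 ≈ 0.077927.
n = log₂(12.833) ≈ 3.6817 half-lives elapsed in 486 minutes.
t½ = 486/3.6817 ≈ 132 minutes.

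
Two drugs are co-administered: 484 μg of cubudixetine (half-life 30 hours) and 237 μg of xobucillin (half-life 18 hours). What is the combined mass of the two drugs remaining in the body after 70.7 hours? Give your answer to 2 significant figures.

cubudixetine: 484 × (1/2)^(70.7/30) = 484 × (1/2)^2.3567 ≈ 94.497 μg.
xobucillin: 237 × (1/2)^(70.7/18) = 237 × (1/2)^3.9278 ≈ 15.573 μg.
Total = 94.497 + 15.573 ≈ 110.07 μg.

110 μg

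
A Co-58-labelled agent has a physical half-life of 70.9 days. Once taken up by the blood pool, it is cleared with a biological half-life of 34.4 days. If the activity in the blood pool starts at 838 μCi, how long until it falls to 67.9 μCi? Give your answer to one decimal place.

1/t_eff = 1/t_phys + 1/t_biol = 1/70.9 + 1/34.4 = 0.043174 per day.
t_eff = 70.9 × 34.4 / (70.9 + 34.4) ≈ 23.162 days.
n = log₂(838/67.9) ≈ 3.6255; t = 3.6255 × 23.162 ≈ 83.973 days.

84.0 days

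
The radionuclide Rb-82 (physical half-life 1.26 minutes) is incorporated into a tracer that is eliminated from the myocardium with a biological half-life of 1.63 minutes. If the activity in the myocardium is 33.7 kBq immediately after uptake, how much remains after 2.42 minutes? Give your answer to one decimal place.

3.2 kBq

1/t_eff = 1/t_phys + 1/t_biol = 1/1.26 + 1/1.63 = 1.4071 per minute.
t_eff = 1.26 × 1.63 / (1.26 + 1.63) ≈ 0.71066 minutes.
Remaining = 33.7 × (1/2)^(2.42/0.71066) = 33.7 × (1/2)^3.4053 ≈ 3.1808 kBq.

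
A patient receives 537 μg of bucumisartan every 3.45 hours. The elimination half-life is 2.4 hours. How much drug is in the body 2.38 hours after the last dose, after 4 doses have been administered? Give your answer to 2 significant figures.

The 4 doses were given 12.73, 9.28, 5.83, 2.38 hours ago.
Total = 537·(1/2)^(12.73/2.4) + 537·(1/2)^(9.28/2.4) + 537·(1/2)^(5.83/2.4) + 537·(1/2)^(2.38/2.4)
      = 13.591 + 36.812 + 99.706 + 270.06 ≈ 420.17 μg.

420 μg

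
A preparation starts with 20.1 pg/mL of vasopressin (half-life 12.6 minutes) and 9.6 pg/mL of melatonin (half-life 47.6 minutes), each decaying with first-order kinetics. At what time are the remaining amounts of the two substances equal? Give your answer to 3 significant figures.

Set 20.1·(1/2)^(t/12.6) = 9.6·(1/2)^(t/47.6).
Taking log₂: log₂(20.1/9.6) = t·(1/12.6 − 1/47.6).
log₂(2.0938) = 1.0661; 1/12.6 − 1/47.6 = 0.058357.
t = 1.0661 / 0.058357 ≈ 18.269 minutes.

18.3 minutes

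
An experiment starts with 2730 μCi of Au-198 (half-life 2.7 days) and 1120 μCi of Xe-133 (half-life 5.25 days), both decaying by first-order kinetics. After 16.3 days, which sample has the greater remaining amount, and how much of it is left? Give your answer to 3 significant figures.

Au-198: 2730 × (1/2)^6.037 ≈ 41.575 μCi.
Xe-133: 1120 × (1/2)^3.1048 ≈ 130.19 μCi.
Xe-133 has more remaining, at ≈ 130.19 μCi.

Xe-133, 130 μCi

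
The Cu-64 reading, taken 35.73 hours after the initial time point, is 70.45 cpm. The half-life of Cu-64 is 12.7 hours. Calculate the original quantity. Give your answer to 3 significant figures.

495 cpm

Number of half-lives elapsed: n = 35.73/12.7 ≈ 2.8134.
A₀ = A × 2^n = 70.45 × 2^2.8134 = 70.45 × 7.0293 ≈ 495.22 cpm.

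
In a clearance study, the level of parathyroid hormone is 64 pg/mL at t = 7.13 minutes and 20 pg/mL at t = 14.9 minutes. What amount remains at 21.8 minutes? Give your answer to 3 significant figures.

7.12 pg/mL

Over Δt = 14.9 − 7.13 = 7.77 minutes, the level fell by a factor of 64/20 ≈ 3.2.
n = log₂(3.2) ≈ 1.6781 half-lives, so t½ = 7.77/1.6781 ≈ 4.6303 minutes.
From t = 14.9 to t = 21.8: 20 × (1/2)^((21.8−14.9)/4.6303) ≈ 7.1194 pg/mL.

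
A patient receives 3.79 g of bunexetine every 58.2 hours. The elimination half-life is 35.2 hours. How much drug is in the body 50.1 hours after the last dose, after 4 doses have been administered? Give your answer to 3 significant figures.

2.05 g

The 4 doses were given 224.7, 166.5, 108.3, 50.1 hours ago.
Total = 3.79·(1/2)^(224.7/35.2) + 3.79·(1/2)^(166.5/35.2) + 3.79·(1/2)^(108.3/35.2) + 3.79·(1/2)^(50.1/35.2)
      = 0.045395 + 0.1428 + 0.44922 + 1.4131 ≈ 2.0506 g.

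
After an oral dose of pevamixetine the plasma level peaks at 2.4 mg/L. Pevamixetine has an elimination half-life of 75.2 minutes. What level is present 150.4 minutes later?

0.6 mg/L

Elapsed time is 2 half-lives (150.4/75.2).
Each half-life halves the amount: 2.4 × (1/2)^2 = 2.4/4 = 0.6 mg/L.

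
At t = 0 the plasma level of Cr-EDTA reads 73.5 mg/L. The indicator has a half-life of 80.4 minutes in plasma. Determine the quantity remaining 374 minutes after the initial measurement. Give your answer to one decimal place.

2.9 mg/L

Number of half-lives: n = 374/80.4 ≈ 4.6517.
Remaining = 73.5 × (1/2)^4.6517 = 73.5 × 0.039782 ≈ 2.924 mg/L.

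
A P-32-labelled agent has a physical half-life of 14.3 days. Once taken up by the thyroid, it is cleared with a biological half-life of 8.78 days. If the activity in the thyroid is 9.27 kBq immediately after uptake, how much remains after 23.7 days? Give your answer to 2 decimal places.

0.45 kBq

1/t_eff = 1/t_phys + 1/t_biol = 1/14.3 + 1/8.78 = 0.18383 per day.
t_eff = 14.3 × 8.78 / (14.3 + 8.78) ≈ 5.4399 days.
Remaining = 9.27 × (1/2)^(23.7/5.4399) = 9.27 × (1/2)^4.3567 ≈ 0.45248 kBq.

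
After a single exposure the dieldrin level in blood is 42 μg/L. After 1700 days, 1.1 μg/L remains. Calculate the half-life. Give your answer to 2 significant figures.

320 days

A/A₀ = 1.1/42 ≈ 0.02619.
n = log₂(38.182) ≈ 5.2548 half-lives elapsed in 1700 days.
t½ = 1700/5.2548 ≈ 323.51 days.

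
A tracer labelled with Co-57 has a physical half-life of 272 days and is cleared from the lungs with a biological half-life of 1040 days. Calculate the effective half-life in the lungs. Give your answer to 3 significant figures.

1/t_eff = 1/t_phys + 1/t_biol = 1/272 + 1/1040 = 0.004638 per day.
t_eff = 272 × 1040 / (272 + 1040) ≈ 215.61 days.

216 days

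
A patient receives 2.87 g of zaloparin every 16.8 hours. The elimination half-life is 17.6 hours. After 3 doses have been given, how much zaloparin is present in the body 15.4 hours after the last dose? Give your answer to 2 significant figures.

The 3 doses were given 49, 32.2, 15.4 hours ago.
Total = 2.87·(1/2)^(49/17.6) + 2.87·(1/2)^(32.2/17.6) + 2.87·(1/2)^(15.4/17.6)
      = 0.41667 + 0.80748 + 1.5649 ≈ 2.789 g.

2.8 g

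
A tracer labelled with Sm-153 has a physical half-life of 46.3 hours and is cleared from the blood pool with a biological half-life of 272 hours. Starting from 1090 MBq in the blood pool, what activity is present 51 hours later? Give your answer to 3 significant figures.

1/t_eff = 1/t_phys + 1/t_biol = 1/46.3 + 1/272 = 0.025275 per hour.
t_eff = 46.3 × 272 / (46.3 + 272) ≈ 39.565 hours.
Remaining = 1090 × (1/2)^(51/39.565) = 1090 × (1/2)^1.289 ≈ 446.06 MBq.

446 MBq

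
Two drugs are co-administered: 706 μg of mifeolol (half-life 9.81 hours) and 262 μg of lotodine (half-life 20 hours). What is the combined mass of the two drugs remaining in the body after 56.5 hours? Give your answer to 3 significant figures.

mifeolol: 706 × (1/2)^(56.5/9.81) = 706 × (1/2)^5.7594 ≈ 13.033 μg.
lotodine: 262 × (1/2)^(56.5/20) = 262 × (1/2)^2.825 ≈ 36.974 μg.
Total = 13.033 + 36.974 ≈ 50.007 μg.

50.0 μg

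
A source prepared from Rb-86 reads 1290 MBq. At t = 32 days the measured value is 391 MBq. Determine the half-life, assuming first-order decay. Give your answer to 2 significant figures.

A/A₀ = 391/1290 ≈ 0.3031.
n = log₂(3.2992) ≈ 1.7221 half-lives elapsed in 32 days.
t½ = 32/1.7221 ≈ 18.582 days.

19 days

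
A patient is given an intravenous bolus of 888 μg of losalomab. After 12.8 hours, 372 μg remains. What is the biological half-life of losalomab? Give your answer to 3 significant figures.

A/A₀ = 372/888 ≈ 0.41892.
n = log₂(2.3871) ≈ 1.2553 half-lives elapsed in 12.8 hours.
t½ = 12.8/1.2553 ≈ 10.197 hours.

10.2 hours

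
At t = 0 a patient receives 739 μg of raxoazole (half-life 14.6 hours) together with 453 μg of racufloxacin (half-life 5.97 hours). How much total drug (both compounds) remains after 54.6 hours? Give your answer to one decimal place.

56.1 μg

raxoazole: 739 × (1/2)^(54.6/14.6) = 739 × (1/2)^3.7397 ≈ 55.319 μg.
racufloxacin: 453 × (1/2)^(54.6/5.97) = 453 × (1/2)^9.1457 ≈ 0.79976 μg.
Total = 55.319 + 0.79976 ≈ 56.119 μg.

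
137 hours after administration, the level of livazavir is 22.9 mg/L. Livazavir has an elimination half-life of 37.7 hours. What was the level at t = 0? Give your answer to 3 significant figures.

284 mg/L

Number of half-lives elapsed: n = 137/37.7 ≈ 3.634.
A₀ = A × 2^n = 22.9 × 2^3.634 = 22.9 × 12.414 ≈ 284.29 mg/L.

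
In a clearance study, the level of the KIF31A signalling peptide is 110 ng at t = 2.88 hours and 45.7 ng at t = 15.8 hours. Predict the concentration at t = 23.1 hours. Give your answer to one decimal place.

27.8 ng

Over Δt = 15.8 − 2.88 = 12.92 hours, the level fell by a factor of 110/45.7 ≈ 2.407.
n = log₂(2.407) ≈ 1.2672 half-lives, so t½ = 12.92/1.2672 ≈ 10.195 hours.
From t = 15.8 to t = 23.1: 45.7 × (1/2)^((23.1−15.8)/10.195) ≈ 27.821 ng.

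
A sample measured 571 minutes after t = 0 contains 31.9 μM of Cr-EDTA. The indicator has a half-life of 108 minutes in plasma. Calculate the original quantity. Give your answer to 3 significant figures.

Number of half-lives elapsed: n = 571/108 ≈ 5.287.
A₀ = A × 2^n = 31.9 × 2^5.287 = 31.9 × 39.044 ≈ 1245.5 μM.

1250 μM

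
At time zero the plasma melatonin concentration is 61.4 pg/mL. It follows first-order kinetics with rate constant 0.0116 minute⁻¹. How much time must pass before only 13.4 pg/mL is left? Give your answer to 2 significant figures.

t½ = ln 2 / k = 0.69315 / 0.0116 ≈ 59.754 minutes.
Fraction remaining = 13.4/61.4 ≈ 0.21824.
n = log₂(61.4/13.4) = ln(4.5821)/ln 2 ≈ 2.196 half-lives.
t = n × t½ = 2.196 × 59.754 ≈ 131.22 minutes.

130 minutes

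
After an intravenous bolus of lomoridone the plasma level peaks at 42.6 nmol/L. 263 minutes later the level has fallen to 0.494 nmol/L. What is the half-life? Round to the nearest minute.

41 minutes

A/A₀ = 0.494/42.6 ≈ 0.011596.
n = log₂(86.235) ≈ 6.4302 half-lives elapsed in 263 minutes.
t½ = 263/6.4302 ≈ 40.901 minutes.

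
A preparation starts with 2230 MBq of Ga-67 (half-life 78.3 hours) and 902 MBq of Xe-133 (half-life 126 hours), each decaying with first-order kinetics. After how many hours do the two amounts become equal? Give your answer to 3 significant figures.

270 hours

Set 2230·(1/2)^(t/78.3) = 902·(1/2)^(t/126).
Taking log₂: log₂(2230/902) = t·(1/78.3 − 1/126).
log₂(2.4723) = 1.3058; 1/78.3 − 1/126 = 0.0048349.
t = 1.3058 / 0.0048349 ≈ 270.09 hours.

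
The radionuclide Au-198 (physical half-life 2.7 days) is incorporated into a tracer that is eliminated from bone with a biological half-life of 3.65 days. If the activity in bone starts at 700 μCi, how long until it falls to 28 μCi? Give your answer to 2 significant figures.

7.2 days

1/t_eff = 1/t_phys + 1/t_biol = 1/2.7 + 1/3.65 = 0.64434 per day.
t_eff = 2.7 × 3.65 / (2.7 + 3.65) ≈ 1.552 days.
n = log₂(700/28) ≈ 4.6439; t = 4.6439 × 1.552 ≈ 7.2071 days.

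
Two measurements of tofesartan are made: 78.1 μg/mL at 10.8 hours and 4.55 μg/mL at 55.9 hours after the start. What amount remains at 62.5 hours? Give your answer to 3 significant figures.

3.00 μg/mL

Over Δt = 55.9 − 10.8 = 45.1 hours, the level fell by a factor of 78.1/4.55 ≈ 17.165.
n = log₂(17.165) ≈ 4.1014 half-lives, so t½ = 45.1/4.1014 ≈ 10.996 hours.
From t = 55.9 to t = 62.5: 4.55 × (1/2)^((62.5−55.9)/10.996) ≈ 3.0015 μg/mL.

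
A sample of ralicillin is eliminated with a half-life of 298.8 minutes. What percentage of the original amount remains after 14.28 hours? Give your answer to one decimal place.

14.28 hours = 856.8 minutes.
n = 856.8/298.8 ≈ 2.8675 half-lives.
Fraction remaining = (1/2)^2.8675 ≈ 0.13703, i.e. 13.703%.

13.7%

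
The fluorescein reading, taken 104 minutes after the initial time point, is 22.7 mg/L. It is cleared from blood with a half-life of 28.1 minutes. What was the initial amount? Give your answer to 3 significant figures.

295 mg/L

Number of half-lives elapsed: n = 104/28.1 ≈ 3.7011.
A₀ = A × 2^n = 22.7 × 2^3.7011 = 22.7 × 13.006 ≈ 295.23 mg/L.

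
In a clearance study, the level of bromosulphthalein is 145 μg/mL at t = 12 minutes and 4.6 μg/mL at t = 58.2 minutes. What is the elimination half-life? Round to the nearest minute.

9 minutes

Over Δt = 58.2 − 12 = 46.2 minutes, the level fell by a factor of 145/4.6 ≈ 31.522.
n = log₂(31.522) ≈ 4.9783 half-lives, so t½ = 46.2/4.9783 ≈ 9.2803 minutes.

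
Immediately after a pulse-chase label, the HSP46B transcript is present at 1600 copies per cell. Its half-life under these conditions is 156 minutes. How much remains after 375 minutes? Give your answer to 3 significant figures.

Number of half-lives: n = 375/156 ≈ 2.4038.
Remaining = 1600 × (1/2)^2.4038 = 1600 × 0.18896 ≈ 302.34 copies per cell.

302 copies per cell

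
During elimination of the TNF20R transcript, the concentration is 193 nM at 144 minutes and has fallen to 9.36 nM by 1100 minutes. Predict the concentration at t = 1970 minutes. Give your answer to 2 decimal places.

Over Δt = 1100 − 144 = 956 minutes, the level fell by a factor of 193/9.36 ≈ 20.62.
n = log₂(20.62) ≈ 4.3659 half-lives, so t½ = 956/4.3659 ≈ 218.97 minutes.
From t = 1100 to t = 1970: 9.36 × (1/2)^((1970−1100)/218.97) ≈ 0.59597 nM.

0.60 nM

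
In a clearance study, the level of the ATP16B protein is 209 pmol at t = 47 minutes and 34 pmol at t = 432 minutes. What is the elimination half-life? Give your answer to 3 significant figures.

Over Δt = 432 − 47 = 385 minutes, the level fell by a factor of 209/34 ≈ 6.1471.
n = log₂(6.1471) ≈ 2.6199 half-lives, so t½ = 385/2.6199 ≈ 146.95 minutes.

147 minutes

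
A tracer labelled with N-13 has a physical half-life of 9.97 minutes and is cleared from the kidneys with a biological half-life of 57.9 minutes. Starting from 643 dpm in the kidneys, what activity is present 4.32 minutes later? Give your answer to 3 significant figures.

1/t_eff = 1/t_phys + 1/t_biol = 1/9.97 + 1/57.9 = 0.11757 per minute.
t_eff = 9.97 × 57.9 / (9.97 + 57.9) ≈ 8.5054 minutes.
Remaining = 643 × (1/2)^(4.32/8.5054) = 643 × (1/2)^0.50791 ≈ 452.18 dpm.

452 dpm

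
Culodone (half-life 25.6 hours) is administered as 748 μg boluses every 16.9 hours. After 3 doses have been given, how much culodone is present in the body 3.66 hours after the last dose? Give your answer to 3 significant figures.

The 3 doses were given 37.46, 20.56, 3.66 hours ago.
Total = 748·(1/2)^(37.46/25.6) + 748·(1/2)^(20.56/25.6) + 748·(1/2)^(3.66/25.6)
      = 271.28 + 428.68 + 677.43 ≈ 1377.4 μg.

1380 μg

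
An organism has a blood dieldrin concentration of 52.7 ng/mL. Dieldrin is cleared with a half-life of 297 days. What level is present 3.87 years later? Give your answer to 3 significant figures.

1.95 ng/mL

Convert the elapsed time: 3.87 years = 1412.55 days.
Number of half-lives: n = 1412.55/297 ≈ 4.7561.
Remaining = 52.7 × (1/2)^4.7561 = 52.7 × 0.037007 ≈ 1.9503 ng/mL.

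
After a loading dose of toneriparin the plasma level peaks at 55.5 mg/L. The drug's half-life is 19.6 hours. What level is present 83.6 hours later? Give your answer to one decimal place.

2.9 mg/L

Number of half-lives: n = 83.6/19.6 ≈ 4.2653.
Remaining = 55.5 × (1/2)^4.2653 = 55.5 × 0.052001 ≈ 2.8861 mg/L.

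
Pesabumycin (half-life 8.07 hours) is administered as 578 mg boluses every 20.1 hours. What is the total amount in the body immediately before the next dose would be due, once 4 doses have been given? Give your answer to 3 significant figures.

The 4 doses were given 80.4, 60.3, 40.2, 20.1 hours ago.
Total = 578·(1/2)^(80.4/8.07) + 578·(1/2)^(60.3/8.07) + 578·(1/2)^(40.2/8.07) + 578·(1/2)^(20.1/8.07)
      = 0.57919 + 3.2553 + 18.297 + 102.84 ≈ 124.97 mg.

125 mg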